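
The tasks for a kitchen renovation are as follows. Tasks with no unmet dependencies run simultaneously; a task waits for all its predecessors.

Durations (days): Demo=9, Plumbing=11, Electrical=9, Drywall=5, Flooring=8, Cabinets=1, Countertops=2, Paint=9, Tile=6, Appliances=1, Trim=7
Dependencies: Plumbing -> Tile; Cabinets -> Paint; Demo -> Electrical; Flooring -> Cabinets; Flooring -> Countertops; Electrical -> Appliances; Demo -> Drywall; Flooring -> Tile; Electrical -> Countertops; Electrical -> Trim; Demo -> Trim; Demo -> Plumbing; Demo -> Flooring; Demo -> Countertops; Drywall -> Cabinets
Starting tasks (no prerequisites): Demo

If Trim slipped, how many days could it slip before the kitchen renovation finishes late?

Demo→Flooring→Cabinets→Paint = 9+8+1+9 = 27 sets the makespan at 27 days.
Longest path through Trim: 25 days (earliest finish 25, latest finish 27).
Float = 27 − 25 = 2.

2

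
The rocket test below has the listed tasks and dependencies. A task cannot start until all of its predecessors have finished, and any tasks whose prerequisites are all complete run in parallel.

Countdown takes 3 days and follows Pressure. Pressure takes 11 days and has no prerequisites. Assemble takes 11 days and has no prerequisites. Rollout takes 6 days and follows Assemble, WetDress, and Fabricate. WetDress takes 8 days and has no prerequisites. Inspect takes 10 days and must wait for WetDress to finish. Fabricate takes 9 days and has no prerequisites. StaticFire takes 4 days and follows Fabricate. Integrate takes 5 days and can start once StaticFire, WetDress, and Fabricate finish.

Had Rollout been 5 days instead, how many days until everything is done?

18

The binding path is Fabricate→StaticFire→Integrate = 9+4+5 = 18; finish at 18 days.
Rollout is off the critical path — its longest chain is 17 days, giving 1 of slack.
No other chain overtakes it, so the finish is 18 days.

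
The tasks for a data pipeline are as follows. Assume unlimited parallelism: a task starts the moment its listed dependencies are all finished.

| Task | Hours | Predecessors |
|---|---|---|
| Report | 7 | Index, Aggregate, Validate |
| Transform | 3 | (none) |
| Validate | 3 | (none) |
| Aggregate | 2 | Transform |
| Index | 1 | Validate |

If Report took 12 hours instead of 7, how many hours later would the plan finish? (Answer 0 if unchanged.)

5

Critical path before the change: Transform→Aggregate→Report = 3+2+7 = 12 giving 12 hours.
Report is on the critical path; changing it to 12 makes that path 17 hours.
No other chain overtakes it, so the finish is 17 hours.
Change in finish: 17 − 12 = +5 hours.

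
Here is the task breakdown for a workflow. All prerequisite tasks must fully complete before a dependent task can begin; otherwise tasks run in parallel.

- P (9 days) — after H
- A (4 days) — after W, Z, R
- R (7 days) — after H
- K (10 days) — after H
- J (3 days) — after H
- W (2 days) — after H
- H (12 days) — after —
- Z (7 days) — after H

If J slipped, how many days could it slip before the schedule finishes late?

The longest chain is H→Z→A = 12+7+4 = 23; overall finish 23 days.
The longest chain containing J totals 15 days.
Float = 23 − 15 = 8.

8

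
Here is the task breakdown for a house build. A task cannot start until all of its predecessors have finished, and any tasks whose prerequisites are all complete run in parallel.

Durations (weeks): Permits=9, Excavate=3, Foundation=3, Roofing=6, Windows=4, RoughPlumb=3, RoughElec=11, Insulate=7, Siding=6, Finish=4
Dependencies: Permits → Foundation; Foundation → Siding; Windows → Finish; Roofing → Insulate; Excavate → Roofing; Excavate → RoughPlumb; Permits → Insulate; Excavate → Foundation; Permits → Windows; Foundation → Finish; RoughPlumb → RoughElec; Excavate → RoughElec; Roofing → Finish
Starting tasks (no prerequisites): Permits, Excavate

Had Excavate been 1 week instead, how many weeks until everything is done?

The binding path is Permits→Foundation→Siding = 9+3+6 = 18; finish at 18 weeks.
Excavate has 1 week of float (longest path through it is 17).
No other chain overtakes it, so the finish is 18 weeks.

18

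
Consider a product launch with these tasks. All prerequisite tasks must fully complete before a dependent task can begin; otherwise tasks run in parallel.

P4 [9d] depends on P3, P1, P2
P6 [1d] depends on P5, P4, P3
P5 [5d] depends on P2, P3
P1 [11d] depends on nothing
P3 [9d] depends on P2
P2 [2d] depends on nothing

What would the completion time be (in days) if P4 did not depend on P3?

With the dependency in place, P1→P4→P6 = 11+9+1 = 21 sets the finish at 21 days.
Dropping P3→P4 doesn't change P4's earliest start (11); another predecessor still binds.
The longest chain is now P1→P4→P6 = 11+9+1 = 21, so the job takes 21 days.

21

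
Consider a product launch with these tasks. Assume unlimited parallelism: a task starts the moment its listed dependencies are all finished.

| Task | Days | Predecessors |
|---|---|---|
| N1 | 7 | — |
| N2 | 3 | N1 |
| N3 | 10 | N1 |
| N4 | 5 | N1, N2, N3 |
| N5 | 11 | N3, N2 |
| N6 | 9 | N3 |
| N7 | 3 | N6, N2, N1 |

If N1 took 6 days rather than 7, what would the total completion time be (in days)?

Critical path before the change: N1→N3→N6→N7 = 7+10+9+3 = 29 giving 29 days.
N1 is on the critical path; changing it to 6 makes that path 28 days.
That remains the longest chain; total 28 days.

28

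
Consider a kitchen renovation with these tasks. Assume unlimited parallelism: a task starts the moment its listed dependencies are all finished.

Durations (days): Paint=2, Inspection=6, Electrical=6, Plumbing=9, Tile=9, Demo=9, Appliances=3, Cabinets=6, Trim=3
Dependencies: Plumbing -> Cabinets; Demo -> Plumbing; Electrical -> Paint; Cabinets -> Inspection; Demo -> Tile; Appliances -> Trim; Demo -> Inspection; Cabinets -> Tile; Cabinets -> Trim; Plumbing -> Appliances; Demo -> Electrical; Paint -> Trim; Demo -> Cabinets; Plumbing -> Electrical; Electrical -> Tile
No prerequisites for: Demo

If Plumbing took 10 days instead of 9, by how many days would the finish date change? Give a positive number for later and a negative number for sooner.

1

Critical path before the change: Demo→Plumbing→Electrical→Tile = 9+9+6+9 = 33 giving 33 days.
Plumbing lies on that path, so at 10 days the path becomes 34 days.
No other chain overtakes it, so the finish is 34 days.
Change in finish: 34 − 33 = +1 days.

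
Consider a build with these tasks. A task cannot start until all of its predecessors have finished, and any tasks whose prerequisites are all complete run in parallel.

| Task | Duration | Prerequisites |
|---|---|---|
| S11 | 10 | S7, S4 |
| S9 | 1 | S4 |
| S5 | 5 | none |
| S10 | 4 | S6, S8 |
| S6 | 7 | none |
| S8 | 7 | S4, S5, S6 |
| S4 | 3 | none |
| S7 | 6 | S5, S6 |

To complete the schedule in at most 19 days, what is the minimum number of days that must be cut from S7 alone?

Current finish: 23 days; target: 19.
S7 is on every critical path, so each day cut from S7 cuts the finish by one (this holds down to a finish of 18).
Need 23 − 19 = 4 days off S7 → S7 becomes 2 days, finish becomes 19.

4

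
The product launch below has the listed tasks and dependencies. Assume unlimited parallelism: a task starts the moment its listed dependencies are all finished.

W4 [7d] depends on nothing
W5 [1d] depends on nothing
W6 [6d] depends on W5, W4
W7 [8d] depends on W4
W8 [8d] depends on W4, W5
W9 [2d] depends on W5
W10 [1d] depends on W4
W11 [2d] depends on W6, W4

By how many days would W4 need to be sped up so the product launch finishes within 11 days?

Current finish: 15 days; target: 11.
W4 is on every critical path, so each day cut from W4 cuts the finish by one (this holds down to a finish of 9).
Need 15 − 11 = 4 days off W4 → W4 becomes 3 days, finish becomes 11.

4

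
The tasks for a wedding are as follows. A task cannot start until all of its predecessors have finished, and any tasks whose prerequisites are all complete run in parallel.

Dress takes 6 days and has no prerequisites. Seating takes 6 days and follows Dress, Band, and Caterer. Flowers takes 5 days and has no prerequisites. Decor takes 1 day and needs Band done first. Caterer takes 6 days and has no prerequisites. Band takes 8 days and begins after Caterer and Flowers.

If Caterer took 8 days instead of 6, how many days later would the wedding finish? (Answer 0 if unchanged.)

Critical path before the change: Caterer→Band→Seating = 6+8+6 = 20 giving 20 days.
Caterer lies on that path, so at 8 days the path becomes 22 days.
The critical path is still Caterer→Band→Seating; finish is now 22 days.
Change in finish: 22 − 20 = +2 days.

2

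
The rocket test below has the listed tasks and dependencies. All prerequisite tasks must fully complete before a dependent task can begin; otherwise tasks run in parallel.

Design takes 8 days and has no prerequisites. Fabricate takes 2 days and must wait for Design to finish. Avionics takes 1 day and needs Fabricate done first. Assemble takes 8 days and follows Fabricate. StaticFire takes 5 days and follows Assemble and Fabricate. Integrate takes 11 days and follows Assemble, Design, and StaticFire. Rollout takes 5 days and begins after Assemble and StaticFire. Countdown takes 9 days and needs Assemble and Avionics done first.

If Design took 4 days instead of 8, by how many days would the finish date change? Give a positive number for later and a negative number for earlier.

Baseline: Design→Fabricate→Assemble→StaticFire→Integrate = 8+2+8+5+11 = 34 → 34 days.
Design lies on that path, so at 4 days the path becomes 30 days.
No other chain overtakes it, so the finish is 30 days.
Change in finish: 30 − 34 = -4 days.

-4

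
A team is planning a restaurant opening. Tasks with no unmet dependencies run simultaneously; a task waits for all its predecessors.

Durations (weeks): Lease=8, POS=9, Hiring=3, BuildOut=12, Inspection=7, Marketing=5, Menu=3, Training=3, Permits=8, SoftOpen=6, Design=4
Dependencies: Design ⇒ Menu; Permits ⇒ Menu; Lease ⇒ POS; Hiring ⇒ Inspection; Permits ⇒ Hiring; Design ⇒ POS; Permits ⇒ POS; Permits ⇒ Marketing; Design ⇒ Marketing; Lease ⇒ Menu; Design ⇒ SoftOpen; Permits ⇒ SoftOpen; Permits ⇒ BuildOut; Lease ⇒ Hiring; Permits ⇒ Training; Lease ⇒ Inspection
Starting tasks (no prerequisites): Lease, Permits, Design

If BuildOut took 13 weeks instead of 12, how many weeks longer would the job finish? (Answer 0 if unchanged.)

The binding path is Permits→BuildOut = 8+12 = 20; finish at 20 weeks.
Since BuildOut is critical, the +1 change carries straight to that chain (now 21 weeks).
The critical path is still Permits→BuildOut; finish is now 21 weeks.
Change in finish: 21 − 20 = +1 weeks.

1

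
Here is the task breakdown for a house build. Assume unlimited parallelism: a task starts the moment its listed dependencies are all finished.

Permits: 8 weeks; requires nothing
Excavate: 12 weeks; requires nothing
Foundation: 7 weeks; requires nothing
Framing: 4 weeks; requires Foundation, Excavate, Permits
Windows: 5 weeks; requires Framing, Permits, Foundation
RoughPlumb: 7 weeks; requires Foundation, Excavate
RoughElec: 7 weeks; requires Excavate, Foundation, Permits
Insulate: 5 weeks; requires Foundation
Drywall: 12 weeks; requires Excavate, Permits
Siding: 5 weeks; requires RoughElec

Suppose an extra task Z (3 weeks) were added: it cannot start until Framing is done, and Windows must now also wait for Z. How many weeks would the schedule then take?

Originally the schedule takes 24 weeks.
With Z inserted, Windows now waits for max(Framing, Permits, Foundation, Z).
New critical path: Excavate→Framing→Z→Windows = 12+4+3+5 = 24 ⇒ 24 weeks.

24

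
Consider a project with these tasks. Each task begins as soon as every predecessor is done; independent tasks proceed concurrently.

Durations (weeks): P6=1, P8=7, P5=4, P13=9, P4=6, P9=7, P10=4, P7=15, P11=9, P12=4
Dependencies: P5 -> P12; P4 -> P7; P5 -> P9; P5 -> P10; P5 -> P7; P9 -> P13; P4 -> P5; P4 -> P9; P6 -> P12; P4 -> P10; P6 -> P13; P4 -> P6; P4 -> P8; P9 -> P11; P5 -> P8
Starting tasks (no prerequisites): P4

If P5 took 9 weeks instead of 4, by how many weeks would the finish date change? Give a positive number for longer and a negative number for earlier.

Baseline: P4→P5→P9→P11 = 6+4+7+9 = 26 → 26 weeks.
P5 lies on that path, so at 9 weeks the path becomes 31 weeks.
That remains the longest chain; total 31 weeks.
Change in finish: 31 − 26 = +5 weeks.

5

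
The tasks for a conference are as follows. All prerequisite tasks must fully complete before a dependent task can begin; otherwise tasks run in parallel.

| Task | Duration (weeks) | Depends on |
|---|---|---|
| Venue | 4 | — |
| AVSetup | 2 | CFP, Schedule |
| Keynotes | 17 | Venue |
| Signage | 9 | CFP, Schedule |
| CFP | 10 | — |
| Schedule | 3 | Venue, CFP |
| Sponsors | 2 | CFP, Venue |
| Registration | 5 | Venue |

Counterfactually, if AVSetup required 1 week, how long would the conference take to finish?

As given, the longest chain is CFP→Schedule→Signage = 10+3+9 = 22, so the finish is 22 weeks.
AVSetup has 7 weeks of float (longest path through it is 15).
The critical path is still CFP→Schedule→Signage; finish is now 22 weeks.

22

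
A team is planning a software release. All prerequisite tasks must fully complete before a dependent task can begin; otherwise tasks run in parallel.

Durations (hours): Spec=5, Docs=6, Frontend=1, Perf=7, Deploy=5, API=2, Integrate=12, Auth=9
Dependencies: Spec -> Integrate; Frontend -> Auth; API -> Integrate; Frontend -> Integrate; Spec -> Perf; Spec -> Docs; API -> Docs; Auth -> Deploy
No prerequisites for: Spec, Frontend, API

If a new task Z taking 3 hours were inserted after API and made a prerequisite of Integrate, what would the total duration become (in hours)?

Originally the plan takes 17 hours.
With Z inserted, Integrate now waits for max(Frontend, API, Spec, Z).
New critical path: Spec→Integrate = 5+12 = 17 ⇒ 17 hours.

17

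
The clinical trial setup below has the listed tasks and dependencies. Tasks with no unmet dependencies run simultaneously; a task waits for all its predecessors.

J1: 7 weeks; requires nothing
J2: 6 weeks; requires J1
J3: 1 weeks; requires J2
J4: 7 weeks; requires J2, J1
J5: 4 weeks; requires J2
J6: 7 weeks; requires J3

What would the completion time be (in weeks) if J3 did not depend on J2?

20

Original critical path: J1→J2→J3→J6 = 7+6+1+7 = 21 ⇒ 21 weeks.
Without J2→J3, J3's earliest start moves from 13 to 0.
The longest chain is now J1→J2→J4 = 7+6+7 = 20, so the clinical trial setup takes 20 weeks.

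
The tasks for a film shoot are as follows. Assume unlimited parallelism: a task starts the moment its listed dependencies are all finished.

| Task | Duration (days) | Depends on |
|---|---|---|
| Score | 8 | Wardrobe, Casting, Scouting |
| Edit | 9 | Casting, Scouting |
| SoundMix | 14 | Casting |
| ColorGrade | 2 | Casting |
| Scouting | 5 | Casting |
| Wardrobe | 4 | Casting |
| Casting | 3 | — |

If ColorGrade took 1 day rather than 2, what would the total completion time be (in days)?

Critical path before the change: Casting→Scouting→Edit = 3+5+9 = 17 giving 17 days.
The longest path through ColorGrade is only 5 days, so ColorGrade has float 12.
No other chain overtakes it, so the finish is 17 days.

17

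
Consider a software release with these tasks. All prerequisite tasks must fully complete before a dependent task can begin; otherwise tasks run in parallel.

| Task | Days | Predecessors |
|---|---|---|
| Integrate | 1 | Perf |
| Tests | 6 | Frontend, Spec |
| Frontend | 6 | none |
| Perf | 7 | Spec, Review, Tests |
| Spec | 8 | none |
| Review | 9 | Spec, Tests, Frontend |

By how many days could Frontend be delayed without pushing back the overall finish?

Critical path: Spec→Tests→Review→Perf→Integrate = 8+6+9+7+1 = 31, so the finish is 31 days.
Frontend finishes as early as 6 and must finish by 8.
So Frontend can slip 8 − 6 = 2 days.

2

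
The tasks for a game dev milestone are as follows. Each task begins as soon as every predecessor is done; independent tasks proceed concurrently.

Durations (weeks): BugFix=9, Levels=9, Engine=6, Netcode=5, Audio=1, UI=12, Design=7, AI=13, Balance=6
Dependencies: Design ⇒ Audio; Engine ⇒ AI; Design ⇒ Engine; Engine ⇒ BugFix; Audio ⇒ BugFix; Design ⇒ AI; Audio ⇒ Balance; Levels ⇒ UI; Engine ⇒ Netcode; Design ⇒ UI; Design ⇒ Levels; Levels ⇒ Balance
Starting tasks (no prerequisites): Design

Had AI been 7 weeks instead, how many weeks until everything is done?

Actual critical path: Design→Levels→UI = 7+9+12 = 28 ⇒ 28 weeks.
AI is off the critical path — its longest chain is 26 weeks, giving 2 of slack.
No other chain overtakes it, so the finish is 28 weeks.

28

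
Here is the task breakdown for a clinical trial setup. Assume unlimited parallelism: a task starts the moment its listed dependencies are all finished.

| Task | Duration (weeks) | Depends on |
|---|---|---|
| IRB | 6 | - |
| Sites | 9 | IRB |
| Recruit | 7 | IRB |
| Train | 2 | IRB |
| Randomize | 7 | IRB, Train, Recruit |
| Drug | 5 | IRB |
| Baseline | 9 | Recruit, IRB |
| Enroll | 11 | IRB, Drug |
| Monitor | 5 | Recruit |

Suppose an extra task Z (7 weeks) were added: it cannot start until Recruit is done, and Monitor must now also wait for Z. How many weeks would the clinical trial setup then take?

Originally the clinical trial setup takes 22 weeks.
With Z inserted, Monitor now waits for max(Recruit, Z).
New critical path: IRB→Recruit→Z→Monitor = 6+7+7+5 = 25 ⇒ 25 weeks.

25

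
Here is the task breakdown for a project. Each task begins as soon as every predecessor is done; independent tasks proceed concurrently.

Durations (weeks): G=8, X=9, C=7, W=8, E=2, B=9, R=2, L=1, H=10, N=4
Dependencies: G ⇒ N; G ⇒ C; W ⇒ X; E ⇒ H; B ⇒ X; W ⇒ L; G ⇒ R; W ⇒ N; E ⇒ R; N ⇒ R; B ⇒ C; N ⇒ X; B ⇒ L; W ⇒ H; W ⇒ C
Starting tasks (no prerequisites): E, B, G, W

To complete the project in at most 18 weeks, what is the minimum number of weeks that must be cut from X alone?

3

Current finish: 21 weeks; target: 18.
X is on every critical path, so each week cut from X cuts the finish by one (this holds down to a finish of 18).
Need 21 − 18 = 3 weeks off X → X becomes 6 weeks, finish becomes 18.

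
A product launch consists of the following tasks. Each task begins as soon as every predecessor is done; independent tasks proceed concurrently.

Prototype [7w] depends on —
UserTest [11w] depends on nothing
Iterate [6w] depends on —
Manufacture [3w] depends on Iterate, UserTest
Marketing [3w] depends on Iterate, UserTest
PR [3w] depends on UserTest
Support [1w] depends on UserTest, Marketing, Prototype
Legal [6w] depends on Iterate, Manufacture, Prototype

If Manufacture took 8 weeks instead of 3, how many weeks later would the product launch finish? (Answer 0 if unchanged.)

5

Baseline: UserTest→Manufacture→Legal = 11+3+6 = 20 → 20 weeks.
Manufacture lies on that path, so at 8 weeks the path becomes 25 weeks.
No other chain overtakes it, so the finish is 25 weeks.
Change in finish: 25 − 20 = +5 weeks.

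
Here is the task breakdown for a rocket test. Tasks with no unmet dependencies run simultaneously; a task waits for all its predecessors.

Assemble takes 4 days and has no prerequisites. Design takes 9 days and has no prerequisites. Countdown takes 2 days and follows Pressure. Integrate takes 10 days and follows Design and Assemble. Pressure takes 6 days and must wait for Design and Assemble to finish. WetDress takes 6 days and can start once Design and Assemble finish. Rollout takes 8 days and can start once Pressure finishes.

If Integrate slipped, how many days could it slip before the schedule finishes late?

4

Critical path: Design→Pressure→Rollout = 9+6+8 = 23, so the finish is 23 days.
The longest chain containing Integrate totals 19 days.
Float = 23 − 19 = 4.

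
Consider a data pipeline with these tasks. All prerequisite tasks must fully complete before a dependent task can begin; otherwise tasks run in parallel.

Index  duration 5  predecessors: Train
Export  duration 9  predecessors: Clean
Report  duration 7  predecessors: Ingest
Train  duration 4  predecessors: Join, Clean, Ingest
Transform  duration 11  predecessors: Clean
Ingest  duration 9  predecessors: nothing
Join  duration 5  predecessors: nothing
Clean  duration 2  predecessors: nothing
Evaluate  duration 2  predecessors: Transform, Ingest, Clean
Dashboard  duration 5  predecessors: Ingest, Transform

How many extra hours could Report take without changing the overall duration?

The longest chain is Ingest→Train→Index = 9+4+5 = 18; overall finish 18 hours.
The longest chain containing Report totals 16 hours.
So Report can slip 18 − 16 = 2 hours.

2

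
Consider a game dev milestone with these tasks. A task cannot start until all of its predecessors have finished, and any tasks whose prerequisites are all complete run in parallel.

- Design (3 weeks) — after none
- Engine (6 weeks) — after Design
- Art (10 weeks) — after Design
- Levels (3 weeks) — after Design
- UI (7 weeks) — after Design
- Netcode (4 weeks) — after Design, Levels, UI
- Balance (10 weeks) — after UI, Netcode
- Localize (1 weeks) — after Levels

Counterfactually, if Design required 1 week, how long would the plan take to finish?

Baseline: Design→UI→Netcode→Balance = 3+7+4+10 = 24 → 24 weeks.
Design lies on that path, so at 1 week the path becomes 22 weeks.
No other chain overtakes it, so the finish is 22 weeks.

22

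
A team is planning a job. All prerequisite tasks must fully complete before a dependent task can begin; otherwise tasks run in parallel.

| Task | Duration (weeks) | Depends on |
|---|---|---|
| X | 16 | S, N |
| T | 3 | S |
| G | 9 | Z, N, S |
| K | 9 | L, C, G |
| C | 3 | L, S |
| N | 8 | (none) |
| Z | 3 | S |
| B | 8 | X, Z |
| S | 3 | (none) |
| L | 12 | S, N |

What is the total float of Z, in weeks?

8

Critical path: N→L→C→K = 8+12+3+9 = 32, so the finish is 32 weeks.
Z finishes as early as 6 and must finish by 14.
Float = 32 − 24 = 8.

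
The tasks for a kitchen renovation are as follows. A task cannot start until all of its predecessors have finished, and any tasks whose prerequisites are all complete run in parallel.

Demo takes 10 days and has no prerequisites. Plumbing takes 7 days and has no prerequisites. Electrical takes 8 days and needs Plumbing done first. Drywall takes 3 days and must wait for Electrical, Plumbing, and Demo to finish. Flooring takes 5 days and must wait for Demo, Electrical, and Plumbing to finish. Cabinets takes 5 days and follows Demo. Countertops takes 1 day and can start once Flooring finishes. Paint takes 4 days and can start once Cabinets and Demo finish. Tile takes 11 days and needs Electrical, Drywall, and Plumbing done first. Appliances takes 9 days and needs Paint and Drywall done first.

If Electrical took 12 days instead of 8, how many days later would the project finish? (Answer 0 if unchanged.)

4

Baseline: Plumbing→Electrical→Drywall→Tile = 7+8+3+11 = 29 → 29 days.
Electrical lies on that path, so at 12 days the path becomes 33 days.
That remains the longest chain; total 33 days.
Change in finish: 33 − 29 = +4 days.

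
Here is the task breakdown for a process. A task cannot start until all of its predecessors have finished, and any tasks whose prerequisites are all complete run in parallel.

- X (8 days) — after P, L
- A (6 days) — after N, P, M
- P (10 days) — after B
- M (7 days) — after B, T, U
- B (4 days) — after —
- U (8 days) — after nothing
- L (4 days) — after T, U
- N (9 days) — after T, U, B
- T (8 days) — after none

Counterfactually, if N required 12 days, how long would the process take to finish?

26

Critical path before the change: U→N→A = 8+9+6 = 23 giving 23 days.
Since N is critical, the +3 change carries straight to that chain (now 26 days).
No other chain overtakes it, so the finish is 26 days.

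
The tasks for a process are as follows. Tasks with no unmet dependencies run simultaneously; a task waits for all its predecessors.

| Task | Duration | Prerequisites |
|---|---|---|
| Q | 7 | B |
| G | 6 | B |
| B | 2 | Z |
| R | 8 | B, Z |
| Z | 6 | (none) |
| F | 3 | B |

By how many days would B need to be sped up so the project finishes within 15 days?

Current finish: 16 days; target: 15.
B is on every critical path, so each day cut from B cuts the finish by one (this holds down to a finish of 15).
Need 16 − 15 = 1 day off B → B becomes 1 day, finish becomes 15.

1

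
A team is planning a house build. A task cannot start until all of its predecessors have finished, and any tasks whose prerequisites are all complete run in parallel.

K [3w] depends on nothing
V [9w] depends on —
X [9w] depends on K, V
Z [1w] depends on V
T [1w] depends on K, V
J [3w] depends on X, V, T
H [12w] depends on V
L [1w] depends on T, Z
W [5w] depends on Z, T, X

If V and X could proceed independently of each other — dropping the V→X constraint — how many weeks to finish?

Original critical path: V→X→W = 9+9+5 = 23 ⇒ 23 weeks.
Without V→X, X's earliest start moves from 9 to 3.
The longest chain is now V→H = 9+12 = 21, so the job takes 21 weeks.

21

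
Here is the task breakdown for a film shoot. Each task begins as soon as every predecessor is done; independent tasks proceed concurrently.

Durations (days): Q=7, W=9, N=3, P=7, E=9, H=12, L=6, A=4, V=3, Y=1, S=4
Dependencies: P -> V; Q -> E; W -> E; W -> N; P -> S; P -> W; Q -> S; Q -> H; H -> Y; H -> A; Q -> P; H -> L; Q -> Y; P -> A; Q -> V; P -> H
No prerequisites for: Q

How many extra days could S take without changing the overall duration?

14

Q→P→W→E = 7+7+9+9 = 32 sets the makespan at 32 days.
The longest chain containing S totals 18 days.
So S can slip 32 − 18 = 14 days.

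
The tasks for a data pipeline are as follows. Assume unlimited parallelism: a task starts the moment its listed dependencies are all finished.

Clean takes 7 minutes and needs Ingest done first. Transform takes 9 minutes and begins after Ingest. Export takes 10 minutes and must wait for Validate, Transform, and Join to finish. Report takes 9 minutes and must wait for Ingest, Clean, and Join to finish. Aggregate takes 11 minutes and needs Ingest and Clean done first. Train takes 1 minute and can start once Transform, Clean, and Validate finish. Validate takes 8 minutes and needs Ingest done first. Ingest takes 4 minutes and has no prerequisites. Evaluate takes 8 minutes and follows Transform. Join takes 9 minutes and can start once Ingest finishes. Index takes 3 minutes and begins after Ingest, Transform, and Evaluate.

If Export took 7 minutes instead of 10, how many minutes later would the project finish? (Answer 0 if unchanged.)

0

The binding path is Ingest→Transform→Evaluate→Index = 4+9+8+3 = 24; finish at 24 minutes.
Export has 1 minute of float (longest path through it is 23).
No other chain overtakes it, so the finish is 24 minutes.
Change in finish: 24 − 24 = +0 minutes.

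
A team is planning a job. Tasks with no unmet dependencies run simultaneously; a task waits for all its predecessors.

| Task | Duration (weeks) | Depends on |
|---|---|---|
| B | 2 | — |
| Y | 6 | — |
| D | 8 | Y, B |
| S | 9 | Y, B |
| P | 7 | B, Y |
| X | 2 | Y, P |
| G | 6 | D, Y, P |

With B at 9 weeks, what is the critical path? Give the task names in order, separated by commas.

Actual critical path: Y→D→G = 6+8+6 = 20 ⇒ 20 weeks.
B is off the critical path — its longest chain is 16 weeks, giving 4 of slack.
New critical path: B→D→G = 9+8+6 = 23 ⇒ 23 weeks.

B, D, G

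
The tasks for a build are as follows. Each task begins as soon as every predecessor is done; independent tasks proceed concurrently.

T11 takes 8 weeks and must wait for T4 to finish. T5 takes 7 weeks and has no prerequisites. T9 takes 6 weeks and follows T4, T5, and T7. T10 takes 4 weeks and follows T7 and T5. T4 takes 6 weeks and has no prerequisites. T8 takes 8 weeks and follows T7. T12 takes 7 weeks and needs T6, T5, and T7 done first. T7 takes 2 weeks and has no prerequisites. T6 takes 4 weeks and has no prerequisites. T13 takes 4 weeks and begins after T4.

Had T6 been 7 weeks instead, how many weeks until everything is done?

Actual critical path: T4→T11 = 6+8 = 14 ⇒ 14 weeks.
The longest path through T6 is only 11 weeks, so T6 has float 3.
No other chain overtakes it, so the finish is 14 weeks.

14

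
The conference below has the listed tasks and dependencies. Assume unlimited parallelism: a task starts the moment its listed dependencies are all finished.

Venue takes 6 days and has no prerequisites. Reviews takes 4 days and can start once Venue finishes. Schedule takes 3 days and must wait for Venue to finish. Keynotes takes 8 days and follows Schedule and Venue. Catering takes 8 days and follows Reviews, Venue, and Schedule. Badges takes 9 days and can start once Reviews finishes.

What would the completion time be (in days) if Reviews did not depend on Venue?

Before: longest chain Venue→Reviews→Badges = 6+4+9 = 19, finish 19.
Without Venue→Reviews, Reviews's earliest start moves from 6 to 0.
The longest chain is now Venue→Schedule→Keynotes = 6+3+8 = 17, so the conference takes 17 days.

17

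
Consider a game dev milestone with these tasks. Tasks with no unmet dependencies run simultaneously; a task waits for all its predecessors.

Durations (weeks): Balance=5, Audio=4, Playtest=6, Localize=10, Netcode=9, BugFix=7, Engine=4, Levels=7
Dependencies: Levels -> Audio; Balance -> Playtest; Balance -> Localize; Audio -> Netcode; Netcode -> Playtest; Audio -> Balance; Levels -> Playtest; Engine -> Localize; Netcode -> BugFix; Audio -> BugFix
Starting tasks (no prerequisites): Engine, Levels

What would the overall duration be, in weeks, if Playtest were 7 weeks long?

As given, the longest chain is Levels→Audio→Netcode→BugFix = 7+4+9+7 = 27, so the finish is 27 weeks.
Playtest is off the critical path — its longest chain is 26 weeks, giving 1 of slack.
New critical path: Levels→Audio→Netcode→Playtest = 7+4+9+7 = 27 ⇒ 27 weeks.

27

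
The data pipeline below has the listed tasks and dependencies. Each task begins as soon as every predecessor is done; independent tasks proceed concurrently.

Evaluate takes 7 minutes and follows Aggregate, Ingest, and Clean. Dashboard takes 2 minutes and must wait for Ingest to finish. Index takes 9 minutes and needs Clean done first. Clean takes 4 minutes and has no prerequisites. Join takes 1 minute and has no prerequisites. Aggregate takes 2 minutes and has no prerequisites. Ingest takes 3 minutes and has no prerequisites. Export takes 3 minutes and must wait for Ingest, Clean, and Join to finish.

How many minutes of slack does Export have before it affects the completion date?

Clean→Index = 4+9 = 13 sets the makespan at 13 minutes.
Export finishes as early as 7 and must finish by 13.
Slack of Export = 10 − 4 = 6 minutes.

6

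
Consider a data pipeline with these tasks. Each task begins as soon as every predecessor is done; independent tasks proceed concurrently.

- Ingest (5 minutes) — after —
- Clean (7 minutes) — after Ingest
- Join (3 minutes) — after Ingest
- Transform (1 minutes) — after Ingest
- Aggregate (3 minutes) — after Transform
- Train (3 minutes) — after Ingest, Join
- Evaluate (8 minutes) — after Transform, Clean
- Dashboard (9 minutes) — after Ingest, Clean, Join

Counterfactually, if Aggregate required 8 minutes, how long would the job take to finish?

Actual critical path: Ingest→Clean→Dashboard = 5+7+9 = 21 ⇒ 21 minutes.
The longest path through Aggregate is only 9 minutes, so Aggregate has float 12.
No other chain overtakes it, so the finish is 21 minutes.

21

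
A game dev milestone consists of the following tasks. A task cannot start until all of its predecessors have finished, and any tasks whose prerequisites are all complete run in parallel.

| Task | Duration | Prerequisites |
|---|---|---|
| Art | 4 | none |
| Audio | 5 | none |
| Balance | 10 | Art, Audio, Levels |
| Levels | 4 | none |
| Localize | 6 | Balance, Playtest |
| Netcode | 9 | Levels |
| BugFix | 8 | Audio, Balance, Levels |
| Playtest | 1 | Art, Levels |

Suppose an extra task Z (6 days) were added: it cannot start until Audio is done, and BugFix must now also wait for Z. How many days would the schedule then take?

23

Originally the schedule takes 23 days.
With Z inserted, BugFix now waits for max(Audio, Balance, Levels, Z).
New critical path: Audio→Balance→BugFix = 5+10+8 = 23 ⇒ 23 days.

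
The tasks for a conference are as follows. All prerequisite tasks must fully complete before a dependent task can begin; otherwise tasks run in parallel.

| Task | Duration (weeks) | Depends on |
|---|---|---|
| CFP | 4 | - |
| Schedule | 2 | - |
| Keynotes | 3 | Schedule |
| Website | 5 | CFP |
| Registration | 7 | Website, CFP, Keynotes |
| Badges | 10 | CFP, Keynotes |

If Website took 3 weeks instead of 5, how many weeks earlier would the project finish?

Critical path before the change: CFP→Website→Registration = 4+5+7 = 16 giving 16 weeks.
Since Website is critical, the -2 change carries straight to that chain (now 14 weeks).
The binding chain switches to Schedule→Keynotes→Badges = 2+3+10 = 15; finish 15 weeks.
Change in finish: 15 − 16 = -1 weeks.

1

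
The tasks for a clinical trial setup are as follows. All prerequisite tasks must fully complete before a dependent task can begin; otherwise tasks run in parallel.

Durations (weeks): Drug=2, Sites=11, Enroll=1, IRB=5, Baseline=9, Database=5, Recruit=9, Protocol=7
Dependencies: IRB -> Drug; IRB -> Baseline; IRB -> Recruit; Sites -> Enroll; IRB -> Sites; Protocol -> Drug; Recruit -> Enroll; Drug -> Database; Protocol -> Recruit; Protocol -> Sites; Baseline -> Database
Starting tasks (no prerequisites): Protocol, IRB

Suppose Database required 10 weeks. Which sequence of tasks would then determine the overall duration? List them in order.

IRB, Baseline, Database

Actual critical path: IRB→Baseline→Database = 5+9+5 = 19 ⇒ 19 weeks.
Database lies on that path, so at 10 weeks the path becomes 24 weeks.
That remains the longest chain; total 24 weeks.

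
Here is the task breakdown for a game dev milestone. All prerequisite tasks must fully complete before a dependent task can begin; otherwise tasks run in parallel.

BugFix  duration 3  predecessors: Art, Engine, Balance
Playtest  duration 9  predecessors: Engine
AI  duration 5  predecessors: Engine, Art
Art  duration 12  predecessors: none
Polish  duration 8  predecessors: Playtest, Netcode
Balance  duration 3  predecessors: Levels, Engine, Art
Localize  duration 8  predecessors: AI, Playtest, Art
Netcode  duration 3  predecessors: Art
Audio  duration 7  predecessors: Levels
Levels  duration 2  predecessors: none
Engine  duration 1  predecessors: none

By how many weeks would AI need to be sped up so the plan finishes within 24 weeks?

1

Current finish: 25 weeks; target: 24.
AI is on every critical path, so each week cut from AI cuts the finish by one (this holds down to a finish of 23).
Need 25 − 24 = 1 week off AI → AI becomes 4 weeks, finish becomes 24.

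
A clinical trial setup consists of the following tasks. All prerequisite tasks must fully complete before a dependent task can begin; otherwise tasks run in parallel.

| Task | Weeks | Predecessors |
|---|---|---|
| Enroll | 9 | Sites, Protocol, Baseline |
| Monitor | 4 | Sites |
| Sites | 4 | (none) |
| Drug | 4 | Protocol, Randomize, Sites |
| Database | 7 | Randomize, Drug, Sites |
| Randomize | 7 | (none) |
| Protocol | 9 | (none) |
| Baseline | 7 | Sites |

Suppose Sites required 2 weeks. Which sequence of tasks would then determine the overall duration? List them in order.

Protocol, Drug, Database

The binding path is Sites→Baseline→Enroll = 4+7+9 = 20; finish at 20 weeks.
Sites lies on that path, so at 2 weeks the path becomes 18 weeks.
The binding chain switches to Protocol→Drug→Database = 9+4+7 = 20; finish 20 weeks.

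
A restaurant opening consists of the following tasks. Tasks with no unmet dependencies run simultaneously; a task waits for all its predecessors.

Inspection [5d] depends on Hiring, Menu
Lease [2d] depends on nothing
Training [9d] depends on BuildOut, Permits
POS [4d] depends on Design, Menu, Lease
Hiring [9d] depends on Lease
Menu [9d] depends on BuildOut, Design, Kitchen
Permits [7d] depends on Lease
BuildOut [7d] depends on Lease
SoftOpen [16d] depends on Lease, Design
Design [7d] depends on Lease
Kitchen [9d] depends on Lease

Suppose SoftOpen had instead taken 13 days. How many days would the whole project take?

25

As given, the longest chain is Lease→Design→SoftOpen = 2+7+16 = 25, so the finish is 25 days.
SoftOpen lies on that path, so at 13 days the path becomes 22 days.
The binding chain switches to Lease→Kitchen→Menu→Inspection = 2+9+9+5 = 25; finish 25 days.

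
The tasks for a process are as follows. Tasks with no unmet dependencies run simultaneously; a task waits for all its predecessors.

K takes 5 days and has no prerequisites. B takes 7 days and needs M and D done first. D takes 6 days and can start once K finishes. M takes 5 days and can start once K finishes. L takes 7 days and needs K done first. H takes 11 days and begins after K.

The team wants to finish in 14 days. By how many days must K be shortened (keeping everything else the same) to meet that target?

Current finish: 18 days; target: 14.
K is on every critical path, so each day cut from K cuts the finish by one (this holds down to a finish of 14).
Need 18 − 14 = 4 days off K → K becomes 1 day, finish becomes 14.

4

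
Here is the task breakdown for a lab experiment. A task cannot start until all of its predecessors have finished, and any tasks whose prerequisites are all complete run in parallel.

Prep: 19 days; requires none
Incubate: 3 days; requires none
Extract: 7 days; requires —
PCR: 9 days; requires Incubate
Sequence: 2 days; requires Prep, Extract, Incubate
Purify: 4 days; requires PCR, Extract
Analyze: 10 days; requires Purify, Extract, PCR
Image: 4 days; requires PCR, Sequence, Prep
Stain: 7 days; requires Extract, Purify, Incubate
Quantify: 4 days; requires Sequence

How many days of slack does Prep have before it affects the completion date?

Critical path: Incubate→PCR→Purify→Analyze = 3+9+4+10 = 26, so the finish is 26 days.
The longest chain containing Prep totals 25 days.
Float = 26 − 25 = 1.

1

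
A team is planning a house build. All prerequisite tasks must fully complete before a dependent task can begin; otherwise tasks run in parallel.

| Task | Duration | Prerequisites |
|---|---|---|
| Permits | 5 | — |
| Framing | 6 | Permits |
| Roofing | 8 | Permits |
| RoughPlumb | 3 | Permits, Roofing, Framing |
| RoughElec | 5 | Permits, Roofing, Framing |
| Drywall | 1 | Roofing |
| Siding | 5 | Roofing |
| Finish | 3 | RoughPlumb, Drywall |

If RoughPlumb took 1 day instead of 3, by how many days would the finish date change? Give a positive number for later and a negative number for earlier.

As given, the longest chain is Permits→Roofing→RoughPlumb→Finish = 5+8+3+3 = 19, so the finish is 19 days.
Since RoughPlumb is critical, the -2 change carries straight to that chain (now 17 days).
The binding chain switches to Permits→Roofing→RoughElec = 5+8+5 = 18; finish 18 days.
Change in finish: 18 − 19 = -1 days.

-1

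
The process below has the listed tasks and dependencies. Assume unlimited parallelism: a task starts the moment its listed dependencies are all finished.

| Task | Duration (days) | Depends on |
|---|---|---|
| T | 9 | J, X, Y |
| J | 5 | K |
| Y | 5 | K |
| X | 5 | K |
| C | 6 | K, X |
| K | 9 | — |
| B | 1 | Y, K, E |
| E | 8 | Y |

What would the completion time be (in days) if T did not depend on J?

With the dependency in place, K→X→T = 9+5+9 = 23 sets the finish at 23 days.
Dropping J→T doesn't change T's earliest start (14); another predecessor still binds.
After: K→X→T = 9+5+9 = 23 → 23 days.

23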